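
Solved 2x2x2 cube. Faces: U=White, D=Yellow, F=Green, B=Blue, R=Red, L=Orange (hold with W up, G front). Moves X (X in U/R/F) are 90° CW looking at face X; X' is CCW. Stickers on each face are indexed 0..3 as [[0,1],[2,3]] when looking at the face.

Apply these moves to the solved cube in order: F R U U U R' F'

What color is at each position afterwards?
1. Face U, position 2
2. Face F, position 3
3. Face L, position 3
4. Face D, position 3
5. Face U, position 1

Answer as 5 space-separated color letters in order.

After move 1 (F): F=GGGG U=WWOO R=WRWR D=RRYY L=OYOY
After move 2 (R): R=WWRR U=WGOG F=GRGY D=RBYB B=OBWB
After move 3 (U): U=OWGG F=WWGY R=OBRR B=OYWB L=GROY
After move 4 (U): U=GOGW F=OBGY R=OYRR B=GRWB L=WWOY
After move 5 (U): U=GGWO F=OYGY R=GRRR B=WWWB L=OBOY
After move 6 (R'): R=RRGR U=GWWW F=OGGO D=RYYY B=BWBB
After move 7 (F'): F=GOOG U=GWRG R=YRRR D=BYYY L=OWOW
Query 1: U[2] = R
Query 2: F[3] = G
Query 3: L[3] = W
Query 4: D[3] = Y
Query 5: U[1] = W

Answer: R G W Y W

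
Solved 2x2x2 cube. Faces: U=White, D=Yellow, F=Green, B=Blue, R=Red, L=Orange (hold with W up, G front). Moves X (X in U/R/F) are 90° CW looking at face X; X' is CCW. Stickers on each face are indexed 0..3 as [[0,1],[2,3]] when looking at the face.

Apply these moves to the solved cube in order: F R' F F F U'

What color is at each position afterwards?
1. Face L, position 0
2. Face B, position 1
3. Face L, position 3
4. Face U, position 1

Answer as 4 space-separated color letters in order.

Answer: Y R O W

Derivation:
After move 1 (F): F=GGGG U=WWOO R=WRWR D=RRYY L=OYOY
After move 2 (R'): R=RRWW U=WBOB F=GWGO D=RGYG B=YBRB
After move 3 (F): F=GGOW U=WBYY R=ORBW D=WRYG L=OROG
After move 4 (F): F=OGWG U=WBGR R=YRYW D=BOYG L=OWOR
After move 5 (F): F=WOGG U=WBRW R=GRRW D=YYYG L=OBOO
After move 6 (U'): U=BWWR F=OBGG R=WORW B=GRRB L=YBOO
Query 1: L[0] = Y
Query 2: B[1] = R
Query 3: L[3] = O
Query 4: U[1] = W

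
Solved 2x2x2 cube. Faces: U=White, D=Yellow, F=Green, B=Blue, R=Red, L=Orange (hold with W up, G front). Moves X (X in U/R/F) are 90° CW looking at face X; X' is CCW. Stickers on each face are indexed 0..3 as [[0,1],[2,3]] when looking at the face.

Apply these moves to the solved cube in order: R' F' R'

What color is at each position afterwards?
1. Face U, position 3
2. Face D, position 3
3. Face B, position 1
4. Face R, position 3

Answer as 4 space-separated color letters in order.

After move 1 (R'): R=RRRR U=WBWB F=GWGW D=YGYG B=YBYB
After move 2 (F'): F=WWGG U=WBRR R=GRYR D=OOYG L=OBOW
After move 3 (R'): R=RRGY U=WYRY F=WBGR D=OWYG B=GBOB
Query 1: U[3] = Y
Query 2: D[3] = G
Query 3: B[1] = B
Query 4: R[3] = Y

Answer: Y G B Y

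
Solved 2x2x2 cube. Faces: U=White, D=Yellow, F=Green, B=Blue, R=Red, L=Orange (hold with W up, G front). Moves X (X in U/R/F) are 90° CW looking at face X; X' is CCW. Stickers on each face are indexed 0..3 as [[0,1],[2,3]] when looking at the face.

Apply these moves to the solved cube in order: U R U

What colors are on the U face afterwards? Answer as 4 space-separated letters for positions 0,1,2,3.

Answer: W W G R

Derivation:
After move 1 (U): U=WWWW F=RRGG R=BBRR B=OOBB L=GGOO
After move 2 (R): R=RBRB U=WRWG F=RYGY D=YBYO B=WOWB
After move 3 (U): U=WWGR F=RBGY R=WORB B=GGWB L=RYOO
Query: U face = WWGR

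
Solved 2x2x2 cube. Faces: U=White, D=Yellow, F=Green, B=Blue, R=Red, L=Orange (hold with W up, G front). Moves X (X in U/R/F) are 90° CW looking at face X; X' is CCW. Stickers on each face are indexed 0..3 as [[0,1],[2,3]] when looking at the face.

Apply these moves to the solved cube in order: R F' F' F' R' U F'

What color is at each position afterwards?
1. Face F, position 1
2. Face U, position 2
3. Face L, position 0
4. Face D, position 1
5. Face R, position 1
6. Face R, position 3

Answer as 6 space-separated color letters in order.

After move 1 (R): R=RRRR U=WGWG F=GYGY D=YBYB B=WBWB
After move 2 (F'): F=YYGG U=WGRR R=BRYR D=OOYB L=OGOW
After move 3 (F'): F=YGYG U=WGBY R=OROR D=GWYB L=OROR
After move 4 (F'): F=GGYY U=WGOO R=WRGR D=RRYB L=OYOB
After move 5 (R'): R=RRWG U=WWOW F=GGYO D=RGYY B=BBRB
After move 6 (U): U=OWWW F=RRYO R=BBWG B=OYRB L=GGOB
After move 7 (F'): F=RORY U=OWBW R=GBRG D=GBYY L=GWOW
Query 1: F[1] = O
Query 2: U[2] = B
Query 3: L[0] = G
Query 4: D[1] = B
Query 5: R[1] = B
Query 6: R[3] = G

Answer: O B G B B G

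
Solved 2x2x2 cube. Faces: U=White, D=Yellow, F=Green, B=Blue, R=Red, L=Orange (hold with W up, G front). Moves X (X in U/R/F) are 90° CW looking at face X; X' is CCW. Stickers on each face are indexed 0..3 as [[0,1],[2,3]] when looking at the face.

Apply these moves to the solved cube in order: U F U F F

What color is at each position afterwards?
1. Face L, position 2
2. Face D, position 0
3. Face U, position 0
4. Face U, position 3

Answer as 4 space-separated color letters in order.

After move 1 (U): U=WWWW F=RRGG R=BBRR B=OOBB L=GGOO
After move 2 (F): F=GRGR U=WWOG R=WBWR D=RBYY L=GYOY
After move 3 (U): U=OWGW F=WBGR R=OOWR B=GYBB L=GROY
After move 4 (F): F=GWRB U=OWYR R=GOWR D=WOYY L=GROB
After move 5 (F): F=RGBW U=OWBR R=YORR D=WGYY L=GWOO
Query 1: L[2] = O
Query 2: D[0] = W
Query 3: U[0] = O
Query 4: U[3] = R

Answer: O W O R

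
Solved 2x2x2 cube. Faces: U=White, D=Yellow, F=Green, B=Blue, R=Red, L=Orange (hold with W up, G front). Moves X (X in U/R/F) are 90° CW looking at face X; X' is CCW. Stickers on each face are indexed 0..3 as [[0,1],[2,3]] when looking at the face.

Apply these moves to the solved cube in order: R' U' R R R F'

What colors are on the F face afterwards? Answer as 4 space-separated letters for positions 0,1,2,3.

Answer: B W O G

Derivation:
After move 1 (R'): R=RRRR U=WBWB F=GWGW D=YGYG B=YBYB
After move 2 (U'): U=BBWW F=OOGW R=GWRR B=RRYB L=YBOO
After move 3 (R): R=RGRW U=BOWW F=OGGG D=YYYR B=WRBB
After move 4 (R): R=RRWG U=BGWG F=OYGR D=YBYW B=WROB
After move 5 (R): R=WRGR U=BYWR F=OBGW D=YOYW B=GRGB
After move 6 (F'): F=BWOG U=BYWG R=ORYR D=BOYW L=YROW
Query: F face = BWOG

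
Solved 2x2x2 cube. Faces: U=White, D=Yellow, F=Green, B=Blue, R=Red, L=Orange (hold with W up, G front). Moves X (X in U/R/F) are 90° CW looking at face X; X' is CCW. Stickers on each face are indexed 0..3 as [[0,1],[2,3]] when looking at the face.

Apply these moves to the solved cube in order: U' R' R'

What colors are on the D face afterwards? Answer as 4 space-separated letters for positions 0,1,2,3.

After move 1 (U'): U=WWWW F=OOGG R=GGRR B=RRBB L=BBOO
After move 2 (R'): R=GRGR U=WBWR F=OWGW D=YOYG B=YRYB
After move 3 (R'): R=RRGG U=WYWY F=OBGR D=YWYW B=GROB
Query: D face = YWYW

Answer: Y W Y W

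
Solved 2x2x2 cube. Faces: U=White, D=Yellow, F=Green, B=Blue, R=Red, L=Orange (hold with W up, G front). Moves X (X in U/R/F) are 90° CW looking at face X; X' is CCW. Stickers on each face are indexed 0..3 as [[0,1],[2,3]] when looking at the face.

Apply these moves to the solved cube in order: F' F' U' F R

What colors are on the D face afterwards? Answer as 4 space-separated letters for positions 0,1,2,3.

Answer: O B Y O

Derivation:
After move 1 (F'): F=GGGG U=WWRR R=YRYR D=OOYY L=OWOW
After move 2 (F'): F=GGGG U=WWYY R=OROR D=WWYY L=OROR
After move 3 (U'): U=WYWY F=ORGG R=GGOR B=ORBB L=BBOR
After move 4 (F): F=GOGR U=WYRB R=WGYR D=OGYY L=BWOW
After move 5 (R): R=YWRG U=WORR F=GGGY D=OBYO B=BRYB
Query: D face = OBYO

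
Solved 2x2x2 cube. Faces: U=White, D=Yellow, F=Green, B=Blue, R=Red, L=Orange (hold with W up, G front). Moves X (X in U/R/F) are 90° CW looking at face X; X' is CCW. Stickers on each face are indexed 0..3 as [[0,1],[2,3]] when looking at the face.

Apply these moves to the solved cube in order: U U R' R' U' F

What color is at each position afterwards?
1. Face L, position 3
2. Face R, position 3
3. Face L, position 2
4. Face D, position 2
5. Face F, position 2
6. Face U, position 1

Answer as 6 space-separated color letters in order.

Answer: W O O Y G Y

Derivation:
After move 1 (U): U=WWWW F=RRGG R=BBRR B=OOBB L=GGOO
After move 2 (U): U=WWWW F=BBGG R=OORR B=GGBB L=RROO
After move 3 (R'): R=OROR U=WBWG F=BWGW D=YBYG B=YGYB
After move 4 (R'): R=RROO U=WYWY F=BBGG D=YWYW B=GGBB
After move 5 (U'): U=YYWW F=RRGG R=BBOO B=RRBB L=GGOO
After move 6 (F): F=GRGR U=YYOG R=WBWO D=OBYW L=GYOW
Query 1: L[3] = W
Query 2: R[3] = O
Query 3: L[2] = O
Query 4: D[2] = Y
Query 5: F[2] = G
Query 6: U[1] = Y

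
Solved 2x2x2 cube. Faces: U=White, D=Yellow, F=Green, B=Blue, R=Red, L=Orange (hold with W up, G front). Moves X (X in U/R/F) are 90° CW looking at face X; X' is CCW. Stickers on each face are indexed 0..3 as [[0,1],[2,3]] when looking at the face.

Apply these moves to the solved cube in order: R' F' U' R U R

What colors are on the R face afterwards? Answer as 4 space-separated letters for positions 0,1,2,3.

After move 1 (R'): R=RRRR U=WBWB F=GWGW D=YGYG B=YBYB
After move 2 (F'): F=WWGG U=WBRR R=GRYR D=OOYG L=OBOW
After move 3 (U'): U=BRWR F=OBGG R=WWYR B=GRYB L=YBOW
After move 4 (R): R=YWRW U=BBWG F=OOGG D=OYYG B=RRRB
After move 5 (U): U=WBGB F=YWGG R=RRRW B=YBRB L=OOOW
After move 6 (R): R=RRWR U=WWGG F=YYGG D=ORYY B=BBBB
Query: R face = RRWR

Answer: R R W R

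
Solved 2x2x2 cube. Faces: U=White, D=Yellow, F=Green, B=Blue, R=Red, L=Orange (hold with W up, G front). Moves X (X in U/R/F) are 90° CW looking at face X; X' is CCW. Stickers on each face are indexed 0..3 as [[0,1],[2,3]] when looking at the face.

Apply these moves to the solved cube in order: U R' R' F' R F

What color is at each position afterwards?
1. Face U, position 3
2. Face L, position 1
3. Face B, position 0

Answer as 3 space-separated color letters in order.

After move 1 (U): U=WWWW F=RRGG R=BBRR B=OOBB L=GGOO
After move 2 (R'): R=BRBR U=WBWO F=RWGW D=YRYG B=YOYB
After move 3 (R'): R=RRBB U=WYWY F=RBGO D=YWYW B=GORB
After move 4 (F'): F=BORG U=WYRB R=WRYB D=GOYW L=GYOW
After move 5 (R): R=YWBR U=WORG F=BORW D=GRYG B=BOYB
After move 6 (F): F=RBWO U=WOWY R=RWGR D=BYYG L=GGOR
Query 1: U[3] = Y
Query 2: L[1] = G
Query 3: B[0] = B

Answer: Y G B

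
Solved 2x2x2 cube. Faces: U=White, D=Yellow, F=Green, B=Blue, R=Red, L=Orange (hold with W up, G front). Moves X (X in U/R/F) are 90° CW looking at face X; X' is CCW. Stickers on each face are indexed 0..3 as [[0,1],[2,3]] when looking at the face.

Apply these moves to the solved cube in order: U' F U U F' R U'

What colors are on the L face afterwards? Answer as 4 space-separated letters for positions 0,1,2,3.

After move 1 (U'): U=WWWW F=OOGG R=GGRR B=RRBB L=BBOO
After move 2 (F): F=GOGO U=WWOB R=WGWR D=RGYY L=BYOY
After move 3 (U): U=OWBW F=WGGO R=RRWR B=BYBB L=GOOY
After move 4 (U): U=BOWW F=RRGO R=BYWR B=GOBB L=WGOY
After move 5 (F'): F=RORG U=BOBW R=GYRR D=GYYY L=WWOW
After move 6 (R): R=RGRY U=BOBG F=RYRY D=GBYG B=WOOB
After move 7 (U'): U=OGBB F=WWRY R=RYRY B=RGOB L=WOOW
Query: L face = WOOW

Answer: W O O W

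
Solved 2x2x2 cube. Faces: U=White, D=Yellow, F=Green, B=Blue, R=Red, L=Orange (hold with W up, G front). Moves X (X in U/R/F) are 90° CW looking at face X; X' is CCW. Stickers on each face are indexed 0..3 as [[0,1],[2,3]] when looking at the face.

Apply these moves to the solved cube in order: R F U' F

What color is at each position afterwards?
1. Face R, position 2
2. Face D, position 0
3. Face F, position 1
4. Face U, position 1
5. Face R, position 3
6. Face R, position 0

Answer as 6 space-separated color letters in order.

After move 1 (R): R=RRRR U=WGWG F=GYGY D=YBYB B=WBWB
After move 2 (F): F=GGYY U=WGOO R=WRGR D=RRYB L=OYOB
After move 3 (U'): U=GOWO F=OYYY R=GGGR B=WRWB L=WBOB
After move 4 (F): F=YOYY U=GOBB R=WGOR D=GGYB L=WROR
Query 1: R[2] = O
Query 2: D[0] = G
Query 3: F[1] = O
Query 4: U[1] = O
Query 5: R[3] = R
Query 6: R[0] = W

Answer: O G O O R W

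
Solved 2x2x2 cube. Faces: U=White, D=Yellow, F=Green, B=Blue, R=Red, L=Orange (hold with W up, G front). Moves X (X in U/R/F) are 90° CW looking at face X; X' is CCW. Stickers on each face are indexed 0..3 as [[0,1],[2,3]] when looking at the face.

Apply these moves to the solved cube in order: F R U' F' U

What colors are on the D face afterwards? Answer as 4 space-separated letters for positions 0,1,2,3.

After move 1 (F): F=GGGG U=WWOO R=WRWR D=RRYY L=OYOY
After move 2 (R): R=WWRR U=WGOG F=GRGY D=RBYB B=OBWB
After move 3 (U'): U=GGWO F=OYGY R=GRRR B=WWWB L=OBOY
After move 4 (F'): F=YYOG U=GGGR R=BRRR D=BYYB L=OOOW
After move 5 (U): U=GGRG F=BROG R=WWRR B=OOWB L=YYOW
Query: D face = BYYB

Answer: B Y Y B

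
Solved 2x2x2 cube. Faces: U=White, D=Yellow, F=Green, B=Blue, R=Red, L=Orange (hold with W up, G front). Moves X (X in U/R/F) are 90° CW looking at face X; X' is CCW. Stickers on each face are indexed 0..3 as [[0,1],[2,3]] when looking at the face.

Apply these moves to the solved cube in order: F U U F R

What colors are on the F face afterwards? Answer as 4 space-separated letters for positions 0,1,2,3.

Answer: G O G Y

Derivation:
After move 1 (F): F=GGGG U=WWOO R=WRWR D=RRYY L=OYOY
After move 2 (U): U=OWOW F=WRGG R=BBWR B=OYBB L=GGOY
After move 3 (U): U=OOWW F=BBGG R=OYWR B=GGBB L=WROY
After move 4 (F): F=GBGB U=OOYR R=WYWR D=WOYY L=WROR
After move 5 (R): R=WWRY U=OBYB F=GOGY D=WBYG B=RGOB
Query: F face = GOGY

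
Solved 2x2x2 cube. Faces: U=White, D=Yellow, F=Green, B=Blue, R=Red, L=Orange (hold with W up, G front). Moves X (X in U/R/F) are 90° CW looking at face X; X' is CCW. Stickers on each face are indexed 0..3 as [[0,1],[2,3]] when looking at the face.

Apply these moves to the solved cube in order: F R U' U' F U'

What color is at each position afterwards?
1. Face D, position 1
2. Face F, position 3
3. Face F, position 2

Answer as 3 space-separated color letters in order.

After move 1 (F): F=GGGG U=WWOO R=WRWR D=RRYY L=OYOY
After move 2 (R): R=WWRR U=WGOG F=GRGY D=RBYB B=OBWB
After move 3 (U'): U=GGWO F=OYGY R=GRRR B=WWWB L=OBOY
After move 4 (U'): U=GOGW F=OBGY R=OYRR B=GRWB L=WWOY
After move 5 (F): F=GOYB U=GOYW R=GYWR D=ROYB L=WROB
After move 6 (U'): U=OWGY F=WRYB R=GOWR B=GYWB L=GROB
Query 1: D[1] = O
Query 2: F[3] = B
Query 3: F[2] = Y

Answer: O B Y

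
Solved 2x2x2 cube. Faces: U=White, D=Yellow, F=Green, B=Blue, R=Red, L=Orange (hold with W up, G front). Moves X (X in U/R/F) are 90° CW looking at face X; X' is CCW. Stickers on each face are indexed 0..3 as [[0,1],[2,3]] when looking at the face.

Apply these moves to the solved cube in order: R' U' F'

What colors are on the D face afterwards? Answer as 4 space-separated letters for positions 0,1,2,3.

After move 1 (R'): R=RRRR U=WBWB F=GWGW D=YGYG B=YBYB
After move 2 (U'): U=BBWW F=OOGW R=GWRR B=RRYB L=YBOO
After move 3 (F'): F=OWOG U=BBGR R=GWYR D=BOYG L=YWOW
Query: D face = BOYG

Answer: B O Y G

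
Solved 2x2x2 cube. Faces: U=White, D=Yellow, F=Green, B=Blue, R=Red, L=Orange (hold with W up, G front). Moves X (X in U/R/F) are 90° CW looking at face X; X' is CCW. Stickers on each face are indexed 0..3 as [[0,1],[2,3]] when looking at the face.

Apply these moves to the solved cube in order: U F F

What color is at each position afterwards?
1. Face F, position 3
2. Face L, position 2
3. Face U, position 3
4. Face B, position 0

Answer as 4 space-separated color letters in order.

After move 1 (U): U=WWWW F=RRGG R=BBRR B=OOBB L=GGOO
After move 2 (F): F=GRGR U=WWOG R=WBWR D=RBYY L=GYOY
After move 3 (F): F=GGRR U=WWYY R=OBGR D=WWYY L=GROB
Query 1: F[3] = R
Query 2: L[2] = O
Query 3: U[3] = Y
Query 4: B[0] = O

Answer: R O Y O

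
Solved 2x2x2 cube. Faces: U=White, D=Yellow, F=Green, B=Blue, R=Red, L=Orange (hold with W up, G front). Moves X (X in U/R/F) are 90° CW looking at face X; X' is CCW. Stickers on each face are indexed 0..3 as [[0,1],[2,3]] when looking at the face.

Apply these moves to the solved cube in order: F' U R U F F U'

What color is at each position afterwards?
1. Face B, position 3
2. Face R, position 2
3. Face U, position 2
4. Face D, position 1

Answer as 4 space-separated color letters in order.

After move 1 (F'): F=GGGG U=WWRR R=YRYR D=OOYY L=OWOW
After move 2 (U): U=RWRW F=YRGG R=BBYR B=OWBB L=GGOW
After move 3 (R): R=YBRB U=RRRG F=YOGY D=OBYO B=WWWB
After move 4 (U): U=RRGR F=YBGY R=WWRB B=GGWB L=YOOW
After move 5 (F): F=GYYB U=RRWO R=GWRB D=RWYO L=YOOB
After move 6 (F): F=YGBY U=RRBO R=WWOB D=RGYO L=YROW
After move 7 (U'): U=RORB F=YRBY R=YGOB B=WWWB L=GGOW
Query 1: B[3] = B
Query 2: R[2] = O
Query 3: U[2] = R
Query 4: D[1] = G

Answer: B O R G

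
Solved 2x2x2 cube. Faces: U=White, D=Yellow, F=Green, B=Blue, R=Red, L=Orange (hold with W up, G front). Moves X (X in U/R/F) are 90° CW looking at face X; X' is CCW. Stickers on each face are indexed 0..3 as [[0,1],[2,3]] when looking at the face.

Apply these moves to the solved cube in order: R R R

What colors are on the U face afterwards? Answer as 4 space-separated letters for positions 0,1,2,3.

After move 1 (R): R=RRRR U=WGWG F=GYGY D=YBYB B=WBWB
After move 2 (R): R=RRRR U=WYWY F=GBGB D=YWYW B=GBGB
After move 3 (R): R=RRRR U=WBWB F=GWGW D=YGYG B=YBYB
Query: U face = WBWB

Answer: W B W B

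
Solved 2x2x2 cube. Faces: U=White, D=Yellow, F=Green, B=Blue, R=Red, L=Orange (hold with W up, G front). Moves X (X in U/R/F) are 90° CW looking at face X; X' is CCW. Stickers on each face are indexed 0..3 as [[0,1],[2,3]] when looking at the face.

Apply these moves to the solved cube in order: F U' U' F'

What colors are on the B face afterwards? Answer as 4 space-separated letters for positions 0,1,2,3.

Answer: G G B B

Derivation:
After move 1 (F): F=GGGG U=WWOO R=WRWR D=RRYY L=OYOY
After move 2 (U'): U=WOWO F=OYGG R=GGWR B=WRBB L=BBOY
After move 3 (U'): U=OOWW F=BBGG R=OYWR B=GGBB L=WROY
After move 4 (F'): F=BGBG U=OOOW R=RYRR D=RYYY L=WWOW
Query: B face = GGBB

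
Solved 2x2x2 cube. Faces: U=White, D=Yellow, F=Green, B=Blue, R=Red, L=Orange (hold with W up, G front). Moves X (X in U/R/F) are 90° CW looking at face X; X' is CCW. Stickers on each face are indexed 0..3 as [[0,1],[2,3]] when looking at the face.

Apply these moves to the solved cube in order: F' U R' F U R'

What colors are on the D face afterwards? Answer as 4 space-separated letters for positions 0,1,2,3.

After move 1 (F'): F=GGGG U=WWRR R=YRYR D=OOYY L=OWOW
After move 2 (U): U=RWRW F=YRGG R=BBYR B=OWBB L=GGOW
After move 3 (R'): R=BRBY U=RBRO F=YWGW D=ORYG B=YWOB
After move 4 (F): F=GYWW U=RBWG R=RROY D=BBYG L=GOOR
After move 5 (U): U=WRGB F=RRWW R=YWOY B=GOOB L=GYOR
After move 6 (R'): R=WYYO U=WOGG F=RRWB D=BRYW B=GOBB
Query: D face = BRYW

Answer: B R Y W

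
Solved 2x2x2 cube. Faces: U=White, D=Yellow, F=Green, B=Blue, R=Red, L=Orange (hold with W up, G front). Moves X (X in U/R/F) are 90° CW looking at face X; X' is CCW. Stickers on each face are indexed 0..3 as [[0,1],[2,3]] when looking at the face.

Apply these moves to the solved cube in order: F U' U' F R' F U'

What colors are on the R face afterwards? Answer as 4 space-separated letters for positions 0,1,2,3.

Answer: G G G W

Derivation:
After move 1 (F): F=GGGG U=WWOO R=WRWR D=RRYY L=OYOY
After move 2 (U'): U=WOWO F=OYGG R=GGWR B=WRBB L=BBOY
After move 3 (U'): U=OOWW F=BBGG R=OYWR B=GGBB L=WROY
After move 4 (F): F=GBGB U=OOYR R=WYWR D=WOYY L=WROR
After move 5 (R'): R=YRWW U=OBYG F=GOGR D=WBYB B=YGOB
After move 6 (F): F=GGRO U=OBRR R=YRGW D=WYYB L=WWOB
After move 7 (U'): U=BROR F=WWRO R=GGGW B=YROB L=YGOB
Query: R face = GGGW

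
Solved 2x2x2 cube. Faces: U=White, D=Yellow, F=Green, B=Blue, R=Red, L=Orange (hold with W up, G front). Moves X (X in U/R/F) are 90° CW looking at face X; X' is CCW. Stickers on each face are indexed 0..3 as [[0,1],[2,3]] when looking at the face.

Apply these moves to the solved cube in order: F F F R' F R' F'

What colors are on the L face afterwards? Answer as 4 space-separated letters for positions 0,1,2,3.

Answer: O Y O W

Derivation:
After move 1 (F): F=GGGG U=WWOO R=WRWR D=RRYY L=OYOY
After move 2 (F): F=GGGG U=WWYY R=OROR D=WWYY L=OROR
After move 3 (F): F=GGGG U=WWRR R=YRYR D=OOYY L=OWOW
After move 4 (R'): R=RRYY U=WBRB F=GWGR D=OGYG B=YBOB
After move 5 (F): F=GGRW U=WBWW R=RRBY D=YRYG L=OOOG
After move 6 (R'): R=RYRB U=WOWY F=GBRW D=YGYW B=GBRB
After move 7 (F'): F=BWGR U=WORR R=GYYB D=OGYW L=OYOW
Query: L face = OYOW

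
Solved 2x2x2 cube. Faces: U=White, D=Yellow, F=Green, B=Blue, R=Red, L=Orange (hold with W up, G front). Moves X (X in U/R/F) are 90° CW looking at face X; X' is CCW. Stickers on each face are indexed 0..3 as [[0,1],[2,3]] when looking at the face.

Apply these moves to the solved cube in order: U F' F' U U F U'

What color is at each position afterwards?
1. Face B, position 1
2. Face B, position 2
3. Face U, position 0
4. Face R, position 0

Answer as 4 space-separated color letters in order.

After move 1 (U): U=WWWW F=RRGG R=BBRR B=OOBB L=GGOO
After move 2 (F'): F=RGRG U=WWBR R=YBYR D=GOYY L=GWOW
After move 3 (F'): F=GGRR U=WWYY R=OBGR D=WWYY L=GROB
After move 4 (U): U=YWYW F=OBRR R=OOGR B=GRBB L=GGOB
After move 5 (U): U=YYWW F=OORR R=GRGR B=GGBB L=OBOB
After move 6 (F): F=RORO U=YYBB R=WRWR D=GGYY L=OWOW
After move 7 (U'): U=YBYB F=OWRO R=ROWR B=WRBB L=GGOW
Query 1: B[1] = R
Query 2: B[2] = B
Query 3: U[0] = Y
Query 4: R[0] = R

Answer: R B Y R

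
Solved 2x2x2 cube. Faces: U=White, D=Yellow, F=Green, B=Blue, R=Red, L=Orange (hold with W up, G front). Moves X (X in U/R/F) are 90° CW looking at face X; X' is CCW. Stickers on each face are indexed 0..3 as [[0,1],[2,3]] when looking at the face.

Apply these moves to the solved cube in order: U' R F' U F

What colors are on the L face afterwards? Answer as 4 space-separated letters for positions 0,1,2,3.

After move 1 (U'): U=WWWW F=OOGG R=GGRR B=RRBB L=BBOO
After move 2 (R): R=RGRG U=WOWG F=OYGY D=YBYR B=WRWB
After move 3 (F'): F=YYOG U=WORR R=BGYG D=BOYR L=BGOW
After move 4 (U): U=RWRO F=BGOG R=WRYG B=BGWB L=YYOW
After move 5 (F): F=OBGG U=RWWY R=RROG D=YWYR L=YBOO
Query: L face = YBOO

Answer: Y B O O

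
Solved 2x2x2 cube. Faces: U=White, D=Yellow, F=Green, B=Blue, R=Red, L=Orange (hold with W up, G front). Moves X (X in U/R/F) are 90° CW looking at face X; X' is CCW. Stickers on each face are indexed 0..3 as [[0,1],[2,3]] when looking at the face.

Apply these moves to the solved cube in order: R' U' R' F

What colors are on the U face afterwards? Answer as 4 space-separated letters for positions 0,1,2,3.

After move 1 (R'): R=RRRR U=WBWB F=GWGW D=YGYG B=YBYB
After move 2 (U'): U=BBWW F=OOGW R=GWRR B=RRYB L=YBOO
After move 3 (R'): R=WRGR U=BYWR F=OBGW D=YOYW B=GRGB
After move 4 (F): F=GOWB U=BYOB R=WRRR D=GWYW L=YYOO
Query: U face = BYOB

Answer: B Y O B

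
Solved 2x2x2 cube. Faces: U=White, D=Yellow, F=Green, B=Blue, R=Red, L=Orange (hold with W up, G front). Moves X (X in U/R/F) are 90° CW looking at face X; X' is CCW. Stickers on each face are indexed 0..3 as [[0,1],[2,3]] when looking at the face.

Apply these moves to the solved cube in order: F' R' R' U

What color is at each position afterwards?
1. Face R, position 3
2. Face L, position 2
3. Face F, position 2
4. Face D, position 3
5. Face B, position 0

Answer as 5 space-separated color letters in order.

Answer: Y O G R O

Derivation:
After move 1 (F'): F=GGGG U=WWRR R=YRYR D=OOYY L=OWOW
After move 2 (R'): R=RRYY U=WBRB F=GWGR D=OGYG B=YBOB
After move 3 (R'): R=RYRY U=WORY F=GBGB D=OWYR B=GBGB
After move 4 (U): U=RWYO F=RYGB R=GBRY B=OWGB L=GBOW
Query 1: R[3] = Y
Query 2: L[2] = O
Query 3: F[2] = G
Query 4: D[3] = R
Query 5: B[0] = O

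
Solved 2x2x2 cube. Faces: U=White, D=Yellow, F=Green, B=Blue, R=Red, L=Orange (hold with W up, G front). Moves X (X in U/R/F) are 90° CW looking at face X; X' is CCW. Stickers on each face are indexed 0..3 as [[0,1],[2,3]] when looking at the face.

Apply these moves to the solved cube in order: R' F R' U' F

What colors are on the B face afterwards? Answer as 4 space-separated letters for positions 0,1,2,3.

After move 1 (R'): R=RRRR U=WBWB F=GWGW D=YGYG B=YBYB
After move 2 (F): F=GGWW U=WBOO R=WRBR D=RRYG L=OYOG
After move 3 (R'): R=RRWB U=WYOY F=GBWO D=RGYW B=GBRB
After move 4 (U'): U=YYWO F=OYWO R=GBWB B=RRRB L=GBOG
After move 5 (F): F=WOOY U=YYGB R=WBOB D=WGYW L=GROG
Query: B face = RRRB

Answer: R R R B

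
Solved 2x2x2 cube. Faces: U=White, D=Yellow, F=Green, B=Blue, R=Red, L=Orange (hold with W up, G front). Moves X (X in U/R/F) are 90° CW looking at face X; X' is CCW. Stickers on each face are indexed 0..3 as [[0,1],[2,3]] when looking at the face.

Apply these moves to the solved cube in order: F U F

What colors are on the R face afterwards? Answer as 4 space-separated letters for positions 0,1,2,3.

After move 1 (F): F=GGGG U=WWOO R=WRWR D=RRYY L=OYOY
After move 2 (U): U=OWOW F=WRGG R=BBWR B=OYBB L=GGOY
After move 3 (F): F=GWGR U=OWYG R=OBWR D=WBYY L=GROR
Query: R face = OBWR

Answer: O B W R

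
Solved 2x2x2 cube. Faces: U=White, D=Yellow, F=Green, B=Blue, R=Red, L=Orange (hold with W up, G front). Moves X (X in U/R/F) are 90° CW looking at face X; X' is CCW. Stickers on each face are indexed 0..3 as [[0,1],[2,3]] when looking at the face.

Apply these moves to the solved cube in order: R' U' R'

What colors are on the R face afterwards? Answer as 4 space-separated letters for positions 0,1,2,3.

After move 1 (R'): R=RRRR U=WBWB F=GWGW D=YGYG B=YBYB
After move 2 (U'): U=BBWW F=OOGW R=GWRR B=RRYB L=YBOO
After move 3 (R'): R=WRGR U=BYWR F=OBGW D=YOYW B=GRGB
Query: R face = WRGR

Answer: W R G R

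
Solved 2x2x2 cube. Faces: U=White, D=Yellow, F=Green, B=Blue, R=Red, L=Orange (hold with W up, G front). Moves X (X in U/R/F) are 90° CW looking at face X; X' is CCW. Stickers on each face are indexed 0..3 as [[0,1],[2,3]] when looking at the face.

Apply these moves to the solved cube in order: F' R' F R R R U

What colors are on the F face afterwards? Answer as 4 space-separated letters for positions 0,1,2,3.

Answer: R Y R W

Derivation:
After move 1 (F'): F=GGGG U=WWRR R=YRYR D=OOYY L=OWOW
After move 2 (R'): R=RRYY U=WBRB F=GWGR D=OGYG B=YBOB
After move 3 (F): F=GGRW U=WBWW R=RRBY D=YRYG L=OOOG
After move 4 (R): R=BRYR U=WGWW F=GRRG D=YOYY B=WBBB
After move 5 (R): R=YBRR U=WRWG F=GORY D=YBYW B=WBGB
After move 6 (R): R=RYRB U=WOWY F=GBRW D=YGYW B=GBRB
After move 7 (U): U=WWYO F=RYRW R=GBRB B=OORB L=GBOG
Query: F face = RYRW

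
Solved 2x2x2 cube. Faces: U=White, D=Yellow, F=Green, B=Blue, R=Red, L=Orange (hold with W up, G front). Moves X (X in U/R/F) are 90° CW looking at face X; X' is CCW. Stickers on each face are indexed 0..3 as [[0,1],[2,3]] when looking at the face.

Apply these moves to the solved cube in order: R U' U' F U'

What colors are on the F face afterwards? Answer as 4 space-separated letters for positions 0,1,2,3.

After move 1 (R): R=RRRR U=WGWG F=GYGY D=YBYB B=WBWB
After move 2 (U'): U=GGWW F=OOGY R=GYRR B=RRWB L=WBOO
After move 3 (U'): U=GWGW F=WBGY R=OORR B=GYWB L=RROO
After move 4 (F): F=GWYB U=GWOR R=GOWR D=ROYB L=RYOB
After move 5 (U'): U=WRGO F=RYYB R=GWWR B=GOWB L=GYOB
Query: F face = RYYB

Answer: R Y Y B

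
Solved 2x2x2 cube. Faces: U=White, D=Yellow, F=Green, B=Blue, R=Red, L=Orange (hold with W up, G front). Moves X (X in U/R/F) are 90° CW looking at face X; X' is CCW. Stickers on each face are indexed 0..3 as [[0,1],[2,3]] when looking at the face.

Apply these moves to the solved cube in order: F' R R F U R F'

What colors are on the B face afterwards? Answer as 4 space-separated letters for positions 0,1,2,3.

Answer: O O W B

Derivation:
After move 1 (F'): F=GGGG U=WWRR R=YRYR D=OOYY L=OWOW
After move 2 (R): R=YYRR U=WGRG F=GOGY D=OBYB B=RBWB
After move 3 (R): R=RYRY U=WORY F=GBGB D=OWYR B=GBGB
After move 4 (F): F=GGBB U=WOWW R=RYYY D=RRYR L=OOOW
After move 5 (U): U=WWWO F=RYBB R=GBYY B=OOGB L=GGOW
After move 6 (R): R=YGYB U=WYWB F=RRBR D=RGYO B=OOWB
After move 7 (F'): F=RRRB U=WYYY R=GGRB D=GWYO L=GBOW
Query: B face = OOWB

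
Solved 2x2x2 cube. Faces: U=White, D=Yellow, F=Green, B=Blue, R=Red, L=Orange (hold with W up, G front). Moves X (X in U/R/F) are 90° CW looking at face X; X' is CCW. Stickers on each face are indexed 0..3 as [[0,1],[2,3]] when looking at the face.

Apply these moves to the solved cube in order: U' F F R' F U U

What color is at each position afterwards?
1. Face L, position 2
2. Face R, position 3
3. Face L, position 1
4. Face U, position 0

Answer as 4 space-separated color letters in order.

After move 1 (U'): U=WWWW F=OOGG R=GGRR B=RRBB L=BBOO
After move 2 (F): F=GOGO U=WWOB R=WGWR D=RGYY L=BYOY
After move 3 (F): F=GGOO U=WWYY R=OGBR D=WWYY L=BROG
After move 4 (R'): R=GROB U=WBYR F=GWOY D=WGYO B=YRWB
After move 5 (F): F=OGYW U=WBGR R=YRRB D=OGYO L=BWOG
After move 6 (U): U=GWRB F=YRYW R=YRRB B=BWWB L=OGOG
After move 7 (U): U=RGBW F=YRYW R=BWRB B=OGWB L=YROG
Query 1: L[2] = O
Query 2: R[3] = B
Query 3: L[1] = R
Query 4: U[0] = R

Answer: O B R R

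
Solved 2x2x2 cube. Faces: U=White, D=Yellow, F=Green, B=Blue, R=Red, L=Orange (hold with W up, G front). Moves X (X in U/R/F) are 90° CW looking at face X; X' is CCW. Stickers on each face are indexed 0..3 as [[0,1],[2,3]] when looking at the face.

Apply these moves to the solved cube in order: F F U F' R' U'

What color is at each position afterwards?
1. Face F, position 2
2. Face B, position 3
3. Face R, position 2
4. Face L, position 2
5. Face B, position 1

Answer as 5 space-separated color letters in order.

Answer: O B W O R

Derivation:
After move 1 (F): F=GGGG U=WWOO R=WRWR D=RRYY L=OYOY
After move 2 (F): F=GGGG U=WWYY R=OROR D=WWYY L=OROR
After move 3 (U): U=YWYW F=ORGG R=BBOR B=ORBB L=GGOR
After move 4 (F'): F=RGOG U=YWBO R=WBWR D=GRYY L=GWOY
After move 5 (R'): R=BRWW U=YBBO F=RWOO D=GGYG B=YRRB
After move 6 (U'): U=BOYB F=GWOO R=RWWW B=BRRB L=YROY
Query 1: F[2] = O
Query 2: B[3] = B
Query 3: R[2] = W
Query 4: L[2] = O
Query 5: B[1] = R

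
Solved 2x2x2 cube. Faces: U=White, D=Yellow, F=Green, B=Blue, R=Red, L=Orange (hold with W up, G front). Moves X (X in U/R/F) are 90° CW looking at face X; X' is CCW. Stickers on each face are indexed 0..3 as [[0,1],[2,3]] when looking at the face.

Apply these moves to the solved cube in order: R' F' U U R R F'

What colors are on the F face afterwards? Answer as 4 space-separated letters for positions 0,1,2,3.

After move 1 (R'): R=RRRR U=WBWB F=GWGW D=YGYG B=YBYB
After move 2 (F'): F=WWGG U=WBRR R=GRYR D=OOYG L=OBOW
After move 3 (U): U=RWRB F=GRGG R=YBYR B=OBYB L=WWOW
After move 4 (U): U=RRBW F=YBGG R=OBYR B=WWYB L=GROW
After move 5 (R): R=YORB U=RBBG F=YOGG D=OYYW B=WWRB
After move 6 (R): R=RYBO U=ROBG F=YYGW D=ORYW B=GWBB
After move 7 (F'): F=YWYG U=RORB R=RYOO D=RWYW L=GGOB
Query: F face = YWYG

Answer: Y W Y G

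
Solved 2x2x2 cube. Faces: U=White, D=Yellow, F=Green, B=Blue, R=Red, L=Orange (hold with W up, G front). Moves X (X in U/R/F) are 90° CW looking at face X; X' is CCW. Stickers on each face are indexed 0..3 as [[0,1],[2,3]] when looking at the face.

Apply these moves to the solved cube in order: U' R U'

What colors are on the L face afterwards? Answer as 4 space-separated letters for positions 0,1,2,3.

After move 1 (U'): U=WWWW F=OOGG R=GGRR B=RRBB L=BBOO
After move 2 (R): R=RGRG U=WOWG F=OYGY D=YBYR B=WRWB
After move 3 (U'): U=OGWW F=BBGY R=OYRG B=RGWB L=WROO
Query: L face = WROO

Answer: W R O O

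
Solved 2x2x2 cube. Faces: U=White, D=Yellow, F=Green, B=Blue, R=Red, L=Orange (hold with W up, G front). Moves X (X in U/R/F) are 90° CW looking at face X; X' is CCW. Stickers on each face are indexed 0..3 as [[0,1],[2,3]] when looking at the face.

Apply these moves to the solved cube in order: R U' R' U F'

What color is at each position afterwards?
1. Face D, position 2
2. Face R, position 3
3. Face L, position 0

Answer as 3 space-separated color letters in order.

Answer: Y R O

Derivation:
After move 1 (R): R=RRRR U=WGWG F=GYGY D=YBYB B=WBWB
After move 2 (U'): U=GGWW F=OOGY R=GYRR B=RRWB L=WBOO
After move 3 (R'): R=YRGR U=GWWR F=OGGW D=YOYY B=BRBB
After move 4 (U): U=WGRW F=YRGW R=BRGR B=WBBB L=OGOO
After move 5 (F'): F=RWYG U=WGBG R=ORYR D=GOYY L=OWOR
Query 1: D[2] = Y
Query 2: R[3] = R
Query 3: L[0] = O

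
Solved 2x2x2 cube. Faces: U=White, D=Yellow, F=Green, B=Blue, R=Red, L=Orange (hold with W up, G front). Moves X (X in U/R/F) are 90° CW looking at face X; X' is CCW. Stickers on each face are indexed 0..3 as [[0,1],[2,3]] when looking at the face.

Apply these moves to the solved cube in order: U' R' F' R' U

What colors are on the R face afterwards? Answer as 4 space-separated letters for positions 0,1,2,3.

Answer: G R O Y

Derivation:
After move 1 (U'): U=WWWW F=OOGG R=GGRR B=RRBB L=BBOO
After move 2 (R'): R=GRGR U=WBWR F=OWGW D=YOYG B=YRYB
After move 3 (F'): F=WWOG U=WBGG R=ORYR D=BOYG L=BROW
After move 4 (R'): R=RROY U=WYGY F=WBOG D=BWYG B=GROB
After move 5 (U): U=GWYY F=RROG R=GROY B=BROB L=WBOW
Query: R face = GROY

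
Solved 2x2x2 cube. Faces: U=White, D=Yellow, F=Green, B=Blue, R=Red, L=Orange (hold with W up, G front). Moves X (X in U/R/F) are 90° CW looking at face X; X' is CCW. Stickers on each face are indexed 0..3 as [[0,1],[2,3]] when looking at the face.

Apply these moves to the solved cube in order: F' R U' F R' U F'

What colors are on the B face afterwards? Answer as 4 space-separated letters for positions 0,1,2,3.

After move 1 (F'): F=GGGG U=WWRR R=YRYR D=OOYY L=OWOW
After move 2 (R): R=YYRR U=WGRG F=GOGY D=OBYB B=RBWB
After move 3 (U'): U=GGWR F=OWGY R=GORR B=YYWB L=RBOW
After move 4 (F): F=GOYW U=GGWB R=WORR D=RGYB L=ROOB
After move 5 (R'): R=ORWR U=GWWY F=GGYB D=ROYW B=BYGB
After move 6 (U): U=WGYW F=ORYB R=BYWR B=ROGB L=GGOB
After move 7 (F'): F=RBOY U=WGBW R=OYRR D=GBYW L=GWOY
Query: B face = ROGB

Answer: R O G B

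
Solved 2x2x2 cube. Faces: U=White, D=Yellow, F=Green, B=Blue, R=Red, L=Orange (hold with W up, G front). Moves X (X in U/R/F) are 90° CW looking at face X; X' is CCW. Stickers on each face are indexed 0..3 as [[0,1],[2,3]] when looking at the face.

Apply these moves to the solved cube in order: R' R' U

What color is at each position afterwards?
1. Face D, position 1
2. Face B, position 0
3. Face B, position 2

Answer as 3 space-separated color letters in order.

After move 1 (R'): R=RRRR U=WBWB F=GWGW D=YGYG B=YBYB
After move 2 (R'): R=RRRR U=WYWY F=GBGB D=YWYW B=GBGB
After move 3 (U): U=WWYY F=RRGB R=GBRR B=OOGB L=GBOO
Query 1: D[1] = W
Query 2: B[0] = O
Query 3: B[2] = G

Answer: W O G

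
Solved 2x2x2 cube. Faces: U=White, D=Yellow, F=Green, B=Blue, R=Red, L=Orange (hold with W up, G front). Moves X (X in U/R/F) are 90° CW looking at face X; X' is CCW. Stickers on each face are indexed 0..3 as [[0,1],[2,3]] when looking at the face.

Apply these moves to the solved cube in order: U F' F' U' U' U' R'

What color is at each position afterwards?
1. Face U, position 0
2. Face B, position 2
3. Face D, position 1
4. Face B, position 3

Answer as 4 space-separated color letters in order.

After move 1 (U): U=WWWW F=RRGG R=BBRR B=OOBB L=GGOO
After move 2 (F'): F=RGRG U=WWBR R=YBYR D=GOYY L=GWOW
After move 3 (F'): F=GGRR U=WWYY R=OBGR D=WWYY L=GROB
After move 4 (U'): U=WYWY F=GRRR R=GGGR B=OBBB L=OOOB
After move 5 (U'): U=YYWW F=OORR R=GRGR B=GGBB L=OBOB
After move 6 (U'): U=YWYW F=OBRR R=OOGR B=GRBB L=GGOB
After move 7 (R'): R=OROG U=YBYG F=OWRW D=WBYR B=YRWB
Query 1: U[0] = Y
Query 2: B[2] = W
Query 3: D[1] = B
Query 4: B[3] = B

Answer: Y W B B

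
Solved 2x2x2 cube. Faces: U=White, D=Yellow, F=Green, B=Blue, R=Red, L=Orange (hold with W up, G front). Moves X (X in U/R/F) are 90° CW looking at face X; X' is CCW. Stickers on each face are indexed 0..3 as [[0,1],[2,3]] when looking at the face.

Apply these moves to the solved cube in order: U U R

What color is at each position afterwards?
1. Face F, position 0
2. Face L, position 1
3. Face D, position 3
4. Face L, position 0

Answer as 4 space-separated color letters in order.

Answer: B R G R

Derivation:
After move 1 (U): U=WWWW F=RRGG R=BBRR B=OOBB L=GGOO
After move 2 (U): U=WWWW F=BBGG R=OORR B=GGBB L=RROO
After move 3 (R): R=RORO U=WBWG F=BYGY D=YBYG B=WGWB
Query 1: F[0] = B
Query 2: L[1] = R
Query 3: D[3] = G
Query 4: L[0] = R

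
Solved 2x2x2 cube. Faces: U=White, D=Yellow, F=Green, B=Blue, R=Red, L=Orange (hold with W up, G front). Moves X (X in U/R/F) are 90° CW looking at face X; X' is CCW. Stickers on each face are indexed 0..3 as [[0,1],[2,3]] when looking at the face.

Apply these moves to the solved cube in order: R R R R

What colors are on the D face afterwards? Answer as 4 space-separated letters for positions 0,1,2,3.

After move 1 (R): R=RRRR U=WGWG F=GYGY D=YBYB B=WBWB
After move 2 (R): R=RRRR U=WYWY F=GBGB D=YWYW B=GBGB
After move 3 (R): R=RRRR U=WBWB F=GWGW D=YGYG B=YBYB
After move 4 (R): R=RRRR U=WWWW F=GGGG D=YYYY B=BBBB
Query: D face = YYYY

Answer: Y Y Y Y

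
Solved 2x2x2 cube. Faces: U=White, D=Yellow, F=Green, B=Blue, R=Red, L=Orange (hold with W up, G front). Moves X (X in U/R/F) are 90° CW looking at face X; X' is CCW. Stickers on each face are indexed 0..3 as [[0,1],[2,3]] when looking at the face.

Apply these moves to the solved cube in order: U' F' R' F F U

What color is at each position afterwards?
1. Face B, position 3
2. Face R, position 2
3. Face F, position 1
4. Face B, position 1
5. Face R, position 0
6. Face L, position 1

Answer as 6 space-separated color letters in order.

Answer: B W R Y Y O

Derivation:
After move 1 (U'): U=WWWW F=OOGG R=GGRR B=RRBB L=BBOO
After move 2 (F'): F=OGOG U=WWGR R=YGYR D=BOYY L=BWOW
After move 3 (R'): R=GRYY U=WBGR F=OWOR D=BGYG B=YROB
After move 4 (F): F=OORW U=WBWW R=GRRY D=YGYG L=BBOG
After move 5 (F): F=ROWO U=WBGB R=WRWY D=RGYG L=BYOG
After move 6 (U): U=GWBB F=WRWO R=YRWY B=BYOB L=ROOG
Query 1: B[3] = B
Query 2: R[2] = W
Query 3: F[1] = R
Query 4: B[1] = Y
Query 5: R[0] = Y
Query 6: L[1] = O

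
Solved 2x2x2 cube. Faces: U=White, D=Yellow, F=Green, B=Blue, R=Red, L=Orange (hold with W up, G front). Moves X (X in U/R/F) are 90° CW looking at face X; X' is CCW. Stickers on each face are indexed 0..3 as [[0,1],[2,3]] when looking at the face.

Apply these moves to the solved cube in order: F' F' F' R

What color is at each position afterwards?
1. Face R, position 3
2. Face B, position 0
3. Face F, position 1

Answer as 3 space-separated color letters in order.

After move 1 (F'): F=GGGG U=WWRR R=YRYR D=OOYY L=OWOW
After move 2 (F'): F=GGGG U=WWYY R=OROR D=WWYY L=OROR
After move 3 (F'): F=GGGG U=WWOO R=WRWR D=RRYY L=OYOY
After move 4 (R): R=WWRR U=WGOG F=GRGY D=RBYB B=OBWB
Query 1: R[3] = R
Query 2: B[0] = O
Query 3: F[1] = R

Answer: R O R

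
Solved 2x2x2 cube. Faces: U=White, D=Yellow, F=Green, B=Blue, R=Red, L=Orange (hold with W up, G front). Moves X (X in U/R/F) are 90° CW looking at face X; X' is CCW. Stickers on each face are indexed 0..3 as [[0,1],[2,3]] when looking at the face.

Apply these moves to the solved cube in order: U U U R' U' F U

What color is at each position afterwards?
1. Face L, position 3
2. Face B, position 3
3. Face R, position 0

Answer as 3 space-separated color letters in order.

Answer: O B G

Derivation:
After move 1 (U): U=WWWW F=RRGG R=BBRR B=OOBB L=GGOO
After move 2 (U): U=WWWW F=BBGG R=OORR B=GGBB L=RROO
After move 3 (U): U=WWWW F=OOGG R=GGRR B=RRBB L=BBOO
After move 4 (R'): R=GRGR U=WBWR F=OWGW D=YOYG B=YRYB
After move 5 (U'): U=BRWW F=BBGW R=OWGR B=GRYB L=YROO
After move 6 (F): F=GBWB U=BROR R=WWWR D=GOYG L=YYOO
After move 7 (U): U=OBRR F=WWWB R=GRWR B=YYYB L=GBOO
Query 1: L[3] = O
Query 2: B[3] = B
Query 3: R[0] = G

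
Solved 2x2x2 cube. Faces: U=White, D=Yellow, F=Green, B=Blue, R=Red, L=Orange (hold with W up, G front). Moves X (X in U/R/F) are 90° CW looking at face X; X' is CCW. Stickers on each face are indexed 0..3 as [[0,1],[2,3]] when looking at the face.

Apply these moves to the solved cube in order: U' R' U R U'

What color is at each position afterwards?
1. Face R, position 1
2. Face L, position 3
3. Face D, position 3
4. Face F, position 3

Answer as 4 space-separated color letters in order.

Answer: O O B G

Derivation:
After move 1 (U'): U=WWWW F=OOGG R=GGRR B=RRBB L=BBOO
After move 2 (R'): R=GRGR U=WBWR F=OWGW D=YOYG B=YRYB
After move 3 (U): U=WWRB F=GRGW R=YRGR B=BBYB L=OWOO
After move 4 (R): R=GYRR U=WRRW F=GOGG D=YYYB B=BBWB
After move 5 (U'): U=RWWR F=OWGG R=GORR B=GYWB L=BBOO
Query 1: R[1] = O
Query 2: L[3] = O
Query 3: D[3] = B
Query 4: F[3] = G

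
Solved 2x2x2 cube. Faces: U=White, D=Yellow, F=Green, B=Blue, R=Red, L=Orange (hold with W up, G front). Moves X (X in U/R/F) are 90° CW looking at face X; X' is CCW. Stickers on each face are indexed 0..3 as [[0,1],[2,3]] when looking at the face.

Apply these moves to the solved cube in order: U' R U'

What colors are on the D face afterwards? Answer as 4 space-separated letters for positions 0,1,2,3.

After move 1 (U'): U=WWWW F=OOGG R=GGRR B=RRBB L=BBOO
After move 2 (R): R=RGRG U=WOWG F=OYGY D=YBYR B=WRWB
After move 3 (U'): U=OGWW F=BBGY R=OYRG B=RGWB L=WROO
Query: D face = YBYR

Answer: Y B Y R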